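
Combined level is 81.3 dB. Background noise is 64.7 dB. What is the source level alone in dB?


Given values:
  L_total = 81.3 dB, L_bg = 64.7 dB
Formula: L_source = 10 * log10(10^(L_total/10) - 10^(L_bg/10))
Convert to linear:
  10^(81.3/10) = 134896288.2592
  10^(64.7/10) = 2951209.2267
Difference: 134896288.2592 - 2951209.2267 = 131945079.0325
L_source = 10 * log10(131945079.0325) = 81.2

81.2 dB


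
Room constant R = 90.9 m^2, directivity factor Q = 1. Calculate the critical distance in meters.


Given values:
  R = 90.9 m^2, Q = 1
Formula: d_c = 0.141 * sqrt(Q * R)
Compute Q * R = 1 * 90.9 = 90.9
Compute sqrt(90.9) = 9.5341
d_c = 0.141 * 9.5341 = 1.344

1.344 m


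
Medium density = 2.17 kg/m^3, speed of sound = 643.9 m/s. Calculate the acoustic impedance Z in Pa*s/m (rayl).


Given values:
  rho = 2.17 kg/m^3
  c = 643.9 m/s
Formula: Z = rho * c
Z = 2.17 * 643.9
Z = 1397.26

1397.26 rayl


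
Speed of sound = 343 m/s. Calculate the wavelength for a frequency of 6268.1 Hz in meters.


Given values:
  c = 343 m/s, f = 6268.1 Hz
Formula: lambda = c / f
lambda = 343 / 6268.1
lambda = 0.0547

0.0547 m


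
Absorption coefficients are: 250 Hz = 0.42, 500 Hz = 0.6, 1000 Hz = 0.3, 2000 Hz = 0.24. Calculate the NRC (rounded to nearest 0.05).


Given values:
  a_250 = 0.42, a_500 = 0.6
  a_1000 = 0.3, a_2000 = 0.24
Formula: NRC = (a250 + a500 + a1000 + a2000) / 4
Sum = 0.42 + 0.6 + 0.3 + 0.24 = 1.56
NRC = 1.56 / 4 = 0.39
Rounded to nearest 0.05: 0.4

0.4


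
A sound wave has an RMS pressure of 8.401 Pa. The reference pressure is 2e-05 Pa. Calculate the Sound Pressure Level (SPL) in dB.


Given values:
  p = 8.401 Pa
  p_ref = 2e-05 Pa
Formula: SPL = 20 * log10(p / p_ref)
Compute ratio: p / p_ref = 8.401 / 2e-05 = 420050
Compute log10: log10(420050) = 5.623301
Multiply: SPL = 20 * 5.623301 = 112.47

112.47 dB


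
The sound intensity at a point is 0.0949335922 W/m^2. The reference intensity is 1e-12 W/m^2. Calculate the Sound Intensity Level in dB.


Given values:
  I = 0.0949335922 W/m^2
  I_ref = 1e-12 W/m^2
Formula: SIL = 10 * log10(I / I_ref)
Compute ratio: I / I_ref = 94933592200
Compute log10: log10(94933592200) = 10.97742
Multiply: SIL = 10 * 10.97742 = 109.77

109.77 dB


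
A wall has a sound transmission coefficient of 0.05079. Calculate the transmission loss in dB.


Given values:
  tau = 0.05079
Formula: TL = 10 * log10(1 / tau)
Compute 1 / tau = 1 / 0.05079 = 19.6889
Compute log10(19.6889) = 1.294221
TL = 10 * 1.294221 = 12.94

12.94 dB


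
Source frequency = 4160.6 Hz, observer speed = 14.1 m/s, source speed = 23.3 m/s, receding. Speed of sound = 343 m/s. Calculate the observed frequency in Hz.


Given values:
  f_s = 4160.6 Hz, v_o = 14.1 m/s, v_s = 23.3 m/s
  Direction: receding
Formula: f_o = f_s * (c - v_o) / (c + v_s)
Numerator: c - v_o = 343 - 14.1 = 328.9
Denominator: c + v_s = 343 + 23.3 = 366.3
f_o = 4160.6 * 328.9 / 366.3 = 3735.79

3735.79 Hz


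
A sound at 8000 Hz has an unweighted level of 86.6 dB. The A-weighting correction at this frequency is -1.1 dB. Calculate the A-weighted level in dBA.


Given values:
  SPL = 86.6 dB
  A-weighting at 8000 Hz = -1.1 dB
Formula: L_A = SPL + A_weight
L_A = 86.6 + (-1.1)
L_A = 85.5

85.5 dBA


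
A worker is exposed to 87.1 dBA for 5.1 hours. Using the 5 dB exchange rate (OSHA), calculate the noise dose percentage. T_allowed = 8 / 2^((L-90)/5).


Given values:
  L = 87.1 dBA, T = 5.1 hours
Formula: T_allowed = 8 / 2^((L - 90) / 5)
Compute exponent: (87.1 - 90) / 5 = -0.58
Compute 2^(-0.58) = 0.668964
T_allowed = 8 / 0.668964 = 11.95879 hours
Dose = (T / T_allowed) * 100
Dose = (5.1 / 11.95879) * 100 = 42.65

42.65 %


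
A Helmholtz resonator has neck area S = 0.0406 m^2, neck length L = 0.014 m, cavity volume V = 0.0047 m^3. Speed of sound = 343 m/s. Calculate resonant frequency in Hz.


Given values:
  S = 0.0406 m^2, L = 0.014 m, V = 0.0047 m^3, c = 343 m/s
Formula: f = (c / (2*pi)) * sqrt(S / (V * L))
Compute V * L = 0.0047 * 0.014 = 6.58e-05
Compute S / (V * L) = 0.0406 / 6.58e-05 = 617.0213
Compute sqrt(617.0213) = 24.839913
Compute c / (2*pi) = 343 / 6.283185 = 54.590148
f = 54.590148 * 24.839913 = 1356.01

1356.01 Hz


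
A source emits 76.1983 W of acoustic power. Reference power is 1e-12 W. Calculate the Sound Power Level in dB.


Given values:
  W = 76.1983 W
  W_ref = 1e-12 W
Formula: SWL = 10 * log10(W / W_ref)
Compute ratio: W / W_ref = 76198300000000
Compute log10: log10(76198300000000) = 13.881945
Multiply: SWL = 10 * 13.881945 = 138.82

138.82 dB


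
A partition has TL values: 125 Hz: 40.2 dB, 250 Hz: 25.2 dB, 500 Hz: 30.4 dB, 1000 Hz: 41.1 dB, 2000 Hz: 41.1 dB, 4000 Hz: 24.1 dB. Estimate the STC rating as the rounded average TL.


Given TL values at each frequency:
  125 Hz: 40.2 dB
  250 Hz: 25.2 dB
  500 Hz: 30.4 dB
  1000 Hz: 41.1 dB
  2000 Hz: 41.1 dB
  4000 Hz: 24.1 dB
Formula: STC ~ round(average of TL values)
Sum = 40.2 + 25.2 + 30.4 + 41.1 + 41.1 + 24.1 = 202.1
Average = 202.1 / 6 = 33.68
Rounded: 34

34


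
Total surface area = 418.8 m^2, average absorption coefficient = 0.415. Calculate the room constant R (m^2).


Given values:
  S = 418.8 m^2, alpha = 0.415
Formula: R = S * alpha / (1 - alpha)
Numerator: 418.8 * 0.415 = 173.802
Denominator: 1 - 0.415 = 0.585
R = 173.802 / 0.585 = 297.1

297.1 m^2


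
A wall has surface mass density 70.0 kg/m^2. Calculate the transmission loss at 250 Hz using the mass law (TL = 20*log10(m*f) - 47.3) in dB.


Given values:
  m = 70.0 kg/m^2, f = 250 Hz
Formula: TL = 20 * log10(m * f) - 47.3
Compute m * f = 70.0 * 250 = 17500.0
Compute log10(17500.0) = 4.243038
Compute 20 * 4.243038 = 84.8608
TL = 84.8608 - 47.3 = 37.56

37.56 dB


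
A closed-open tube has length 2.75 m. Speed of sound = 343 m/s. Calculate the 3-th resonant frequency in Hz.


Given values:
  Tube type: closed-open, L = 2.75 m, c = 343 m/s, n = 3
Formula: f_n = (2n - 1) * c / (4 * L)
Compute 2n - 1 = 2*3 - 1 = 5
Compute 4 * L = 4 * 2.75 = 11.0
f = 5 * 343 / 11.0
f = 155.91

155.91 Hz


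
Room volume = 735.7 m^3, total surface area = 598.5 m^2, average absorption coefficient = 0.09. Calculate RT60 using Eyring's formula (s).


Given values:
  V = 735.7 m^3, S = 598.5 m^2, alpha = 0.09
Formula: RT60 = 0.161 * V / (-S * ln(1 - alpha))
Compute ln(1 - 0.09) = ln(0.91) = -0.094311
Denominator: -598.5 * -0.094311 = 56.4451
Numerator: 0.161 * 735.7 = 118.4477
RT60 = 118.4477 / 56.4451 = 2.098

2.098 s


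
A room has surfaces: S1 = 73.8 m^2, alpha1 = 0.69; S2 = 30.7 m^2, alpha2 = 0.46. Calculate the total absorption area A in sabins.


Given surfaces:
  Surface 1: 73.8 * 0.69 = 50.922
  Surface 2: 30.7 * 0.46 = 14.122
Formula: A = sum(Si * alpha_i)
A = 50.922 + 14.122
A = 65.04

65.04 sabins


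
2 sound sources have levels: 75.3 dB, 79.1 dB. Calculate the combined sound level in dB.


Formula: L_total = 10 * log10( sum(10^(Li/10)) )
  Source 1: 10^(75.3/10) = 33884415.6139
  Source 2: 10^(79.1/10) = 81283051.6164
Sum of linear values = 115167467.2303
L_total = 10 * log10(115167467.2303) = 80.61

80.61 dB


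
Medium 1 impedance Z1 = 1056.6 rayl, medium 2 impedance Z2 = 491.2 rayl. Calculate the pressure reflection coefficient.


Given values:
  Z1 = 1056.6 rayl, Z2 = 491.2 rayl
Formula: R = (Z2 - Z1) / (Z2 + Z1)
Numerator: Z2 - Z1 = 491.2 - 1056.6 = -565.4
Denominator: Z2 + Z1 = 491.2 + 1056.6 = 1547.8
R = -565.4 / 1547.8 = -0.3653

-0.3653


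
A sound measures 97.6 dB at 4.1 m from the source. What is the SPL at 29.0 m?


Given values:
  SPL1 = 97.6 dB, r1 = 4.1 m, r2 = 29.0 m
Formula: SPL2 = SPL1 - 20 * log10(r2 / r1)
Compute ratio: r2 / r1 = 29.0 / 4.1 = 7.0732
Compute log10: log10(7.0732) = 0.849616
Compute drop: 20 * 0.849616 = 16.9923
SPL2 = 97.6 - 16.9923 = 80.61

80.61 dB


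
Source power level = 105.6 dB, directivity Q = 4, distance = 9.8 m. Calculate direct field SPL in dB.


Given values:
  Lw = 105.6 dB, Q = 4, r = 9.8 m
Formula: SPL = Lw + 10 * log10(Q / (4 * pi * r^2))
Compute 4 * pi * r^2 = 4 * pi * 9.8^2 = 1206.8742
Compute Q / denom = 4 / 1206.8742 = 0.00331435
Compute 10 * log10(0.00331435) = -24.796
SPL = 105.6 + (-24.796) = 80.8

80.8 dB


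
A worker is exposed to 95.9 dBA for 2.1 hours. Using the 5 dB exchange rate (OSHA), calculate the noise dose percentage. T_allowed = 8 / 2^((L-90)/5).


Given values:
  L = 95.9 dBA, T = 2.1 hours
Formula: T_allowed = 8 / 2^((L - 90) / 5)
Compute exponent: (95.9 - 90) / 5 = 1.18
Compute 2^(1.18) = 2.265768
T_allowed = 8 / 2.265768 = 3.530812 hours
Dose = (T / T_allowed) * 100
Dose = (2.1 / 3.530812) * 100 = 59.48

59.48 %


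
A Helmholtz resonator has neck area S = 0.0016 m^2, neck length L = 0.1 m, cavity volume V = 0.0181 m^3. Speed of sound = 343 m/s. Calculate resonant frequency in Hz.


Given values:
  S = 0.0016 m^2, L = 0.1 m, V = 0.0181 m^3, c = 343 m/s
Formula: f = (c / (2*pi)) * sqrt(S / (V * L))
Compute V * L = 0.0181 * 0.1 = 0.00181
Compute S / (V * L) = 0.0016 / 0.00181 = 0.884
Compute sqrt(0.884) = 0.940213
Compute c / (2*pi) = 343 / 6.283185 = 54.590148
f = 54.590148 * 0.940213 = 51.33

51.33 Hz


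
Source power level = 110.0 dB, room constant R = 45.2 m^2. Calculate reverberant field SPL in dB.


Given values:
  Lw = 110.0 dB, R = 45.2 m^2
Formula: SPL = Lw + 10 * log10(4 / R)
Compute 4 / R = 4 / 45.2 = 0.088496
Compute 10 * log10(0.088496) = -10.5308
SPL = 110.0 + (-10.5308) = 99.47

99.47 dB


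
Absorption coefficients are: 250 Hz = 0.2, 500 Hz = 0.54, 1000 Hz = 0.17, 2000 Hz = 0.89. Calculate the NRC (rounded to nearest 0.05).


Given values:
  a_250 = 0.2, a_500 = 0.54
  a_1000 = 0.17, a_2000 = 0.89
Formula: NRC = (a250 + a500 + a1000 + a2000) / 4
Sum = 0.2 + 0.54 + 0.17 + 0.89 = 1.8
NRC = 1.8 / 4 = 0.45
Rounded to nearest 0.05: 0.45

0.45


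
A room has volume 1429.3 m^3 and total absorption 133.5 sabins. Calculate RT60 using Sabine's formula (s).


Given values:
  V = 1429.3 m^3
  A = 133.5 sabins
Formula: RT60 = 0.161 * V / A
Numerator: 0.161 * 1429.3 = 230.1173
RT60 = 230.1173 / 133.5 = 1.724

1.724 s


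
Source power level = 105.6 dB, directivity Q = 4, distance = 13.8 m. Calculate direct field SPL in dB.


Given values:
  Lw = 105.6 dB, Q = 4, r = 13.8 m
Formula: SPL = Lw + 10 * log10(Q / (4 * pi * r^2))
Compute 4 * pi * r^2 = 4 * pi * 13.8^2 = 2393.1396
Compute Q / denom = 4 / 2393.1396 = 0.00167144
Compute 10 * log10(0.00167144) = -27.7691
SPL = 105.6 + (-27.7691) = 77.83

77.83 dB


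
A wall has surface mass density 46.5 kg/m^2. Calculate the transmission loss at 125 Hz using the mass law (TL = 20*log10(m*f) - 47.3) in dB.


Given values:
  m = 46.5 kg/m^2, f = 125 Hz
Formula: TL = 20 * log10(m * f) - 47.3
Compute m * f = 46.5 * 125 = 5812.5
Compute log10(5812.5) = 3.764363
Compute 20 * 3.764363 = 75.2873
TL = 75.2873 - 47.3 = 27.99

27.99 dB


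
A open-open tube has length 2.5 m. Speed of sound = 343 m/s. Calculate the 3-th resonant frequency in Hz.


Given values:
  Tube type: open-open, L = 2.5 m, c = 343 m/s, n = 3
Formula: f_n = n * c / (2 * L)
Compute 2 * L = 2 * 2.5 = 5.0
f = 3 * 343 / 5.0
f = 205.8

205.8 Hz


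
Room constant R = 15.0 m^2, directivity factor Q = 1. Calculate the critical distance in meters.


Given values:
  R = 15.0 m^2, Q = 1
Formula: d_c = 0.141 * sqrt(Q * R)
Compute Q * R = 1 * 15.0 = 15.0
Compute sqrt(15.0) = 3.873
d_c = 0.141 * 3.873 = 0.546

0.546 m


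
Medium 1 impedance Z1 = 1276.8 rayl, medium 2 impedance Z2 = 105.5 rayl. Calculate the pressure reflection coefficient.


Given values:
  Z1 = 1276.8 rayl, Z2 = 105.5 rayl
Formula: R = (Z2 - Z1) / (Z2 + Z1)
Numerator: Z2 - Z1 = 105.5 - 1276.8 = -1171.3
Denominator: Z2 + Z1 = 105.5 + 1276.8 = 1382.3
R = -1171.3 / 1382.3 = -0.8474

-0.8474


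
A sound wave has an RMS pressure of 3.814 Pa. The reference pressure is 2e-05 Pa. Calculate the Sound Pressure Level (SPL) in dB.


Given values:
  p = 3.814 Pa
  p_ref = 2e-05 Pa
Formula: SPL = 20 * log10(p / p_ref)
Compute ratio: p / p_ref = 3.814 / 2e-05 = 190700
Compute log10: log10(190700) = 5.280351
Multiply: SPL = 20 * 5.280351 = 105.61

105.61 dB


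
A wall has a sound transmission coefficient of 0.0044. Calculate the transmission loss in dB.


Given values:
  tau = 0.0044
Formula: TL = 10 * log10(1 / tau)
Compute 1 / tau = 1 / 0.0044 = 227.2727
Compute log10(227.2727) = 2.356547
TL = 10 * 2.356547 = 23.57

23.57 dB


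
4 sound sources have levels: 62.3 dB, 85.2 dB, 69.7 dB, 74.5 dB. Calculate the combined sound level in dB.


Formula: L_total = 10 * log10( sum(10^(Li/10)) )
  Source 1: 10^(62.3/10) = 1698243.6525
  Source 2: 10^(85.2/10) = 331131121.4826
  Source 3: 10^(69.7/10) = 9332543.008
  Source 4: 10^(74.5/10) = 28183829.3126
Sum of linear values = 370345737.4557
L_total = 10 * log10(370345737.4557) = 85.69

85.69 dB


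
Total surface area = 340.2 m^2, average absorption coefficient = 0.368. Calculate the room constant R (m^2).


Given values:
  S = 340.2 m^2, alpha = 0.368
Formula: R = S * alpha / (1 - alpha)
Numerator: 340.2 * 0.368 = 125.1936
Denominator: 1 - 0.368 = 0.632
R = 125.1936 / 0.632 = 198.09

198.09 m^2


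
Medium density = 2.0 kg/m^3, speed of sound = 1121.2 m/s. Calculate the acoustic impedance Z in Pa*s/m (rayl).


Given values:
  rho = 2.0 kg/m^3
  c = 1121.2 m/s
Formula: Z = rho * c
Z = 2.0 * 1121.2
Z = 2242.4

2242.4 rayl


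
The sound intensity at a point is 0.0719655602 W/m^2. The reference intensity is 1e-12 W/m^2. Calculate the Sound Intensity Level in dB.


Given values:
  I = 0.0719655602 W/m^2
  I_ref = 1e-12 W/m^2
Formula: SIL = 10 * log10(I / I_ref)
Compute ratio: I / I_ref = 71965560200
Compute log10: log10(71965560200) = 10.857125
Multiply: SIL = 10 * 10.857125 = 108.57

108.57 dB


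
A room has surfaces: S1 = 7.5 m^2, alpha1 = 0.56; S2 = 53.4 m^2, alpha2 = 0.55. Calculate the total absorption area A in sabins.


Given surfaces:
  Surface 1: 7.5 * 0.56 = 4.2
  Surface 2: 53.4 * 0.55 = 29.37
Formula: A = sum(Si * alpha_i)
A = 4.2 + 29.37
A = 33.57

33.57 sabins


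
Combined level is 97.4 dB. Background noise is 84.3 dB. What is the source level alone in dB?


Given values:
  L_total = 97.4 dB, L_bg = 84.3 dB
Formula: L_source = 10 * log10(10^(L_total/10) - 10^(L_bg/10))
Convert to linear:
  10^(97.4/10) = 5495408738.5762
  10^(84.3/10) = 269153480.3927
Difference: 5495408738.5762 - 269153480.3927 = 5226255258.1835
L_source = 10 * log10(5226255258.1835) = 97.18

97.18 dB


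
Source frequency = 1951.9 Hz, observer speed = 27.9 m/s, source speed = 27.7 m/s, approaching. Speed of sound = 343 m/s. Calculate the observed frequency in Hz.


Given values:
  f_s = 1951.9 Hz, v_o = 27.9 m/s, v_s = 27.7 m/s
  Direction: approaching
Formula: f_o = f_s * (c + v_o) / (c - v_s)
Numerator: c + v_o = 343 + 27.9 = 370.9
Denominator: c - v_s = 343 - 27.7 = 315.3
f_o = 1951.9 * 370.9 / 315.3 = 2296.1

2296.1 Hz


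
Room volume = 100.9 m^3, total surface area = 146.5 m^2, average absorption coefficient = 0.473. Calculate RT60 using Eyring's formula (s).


Given values:
  V = 100.9 m^3, S = 146.5 m^2, alpha = 0.473
Formula: RT60 = 0.161 * V / (-S * ln(1 - alpha))
Compute ln(1 - 0.473) = ln(0.527) = -0.640555
Denominator: -146.5 * -0.640555 = 93.8413
Numerator: 0.161 * 100.9 = 16.2449
RT60 = 16.2449 / 93.8413 = 0.173

0.173 s


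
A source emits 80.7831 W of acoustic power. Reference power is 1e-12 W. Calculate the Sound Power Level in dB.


Given values:
  W = 80.7831 W
  W_ref = 1e-12 W
Formula: SWL = 10 * log10(W / W_ref)
Compute ratio: W / W_ref = 80783100000000
Compute log10: log10(80783100000000) = 13.907321
Multiply: SWL = 10 * 13.907321 = 139.07

139.07 dB


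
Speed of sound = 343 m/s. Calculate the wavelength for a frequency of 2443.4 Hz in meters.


Given values:
  c = 343 m/s, f = 2443.4 Hz
Formula: lambda = c / f
lambda = 343 / 2443.4
lambda = 0.1404

0.1404 m


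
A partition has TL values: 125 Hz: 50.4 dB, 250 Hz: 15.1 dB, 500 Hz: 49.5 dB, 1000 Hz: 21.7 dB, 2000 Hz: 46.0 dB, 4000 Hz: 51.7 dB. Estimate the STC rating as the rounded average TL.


Given TL values at each frequency:
  125 Hz: 50.4 dB
  250 Hz: 15.1 dB
  500 Hz: 49.5 dB
  1000 Hz: 21.7 dB
  2000 Hz: 46.0 dB
  4000 Hz: 51.7 dB
Formula: STC ~ round(average of TL values)
Sum = 50.4 + 15.1 + 49.5 + 21.7 + 46.0 + 51.7 = 234.4
Average = 234.4 / 6 = 39.07
Rounded: 39

39


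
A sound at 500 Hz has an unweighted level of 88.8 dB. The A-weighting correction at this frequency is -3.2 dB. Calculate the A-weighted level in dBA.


Given values:
  SPL = 88.8 dB
  A-weighting at 500 Hz = -3.2 dB
Formula: L_A = SPL + A_weight
L_A = 88.8 + (-3.2)
L_A = 85.6

85.6 dBA


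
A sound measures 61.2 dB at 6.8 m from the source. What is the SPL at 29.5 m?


Given values:
  SPL1 = 61.2 dB, r1 = 6.8 m, r2 = 29.5 m
Formula: SPL2 = SPL1 - 20 * log10(r2 / r1)
Compute ratio: r2 / r1 = 29.5 / 6.8 = 4.3382
Compute log10: log10(4.3382) = 0.63731
Compute drop: 20 * 0.63731 = 12.7462
SPL2 = 61.2 - 12.7462 = 48.45

48.45 dB


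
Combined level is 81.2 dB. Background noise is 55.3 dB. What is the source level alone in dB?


Given values:
  L_total = 81.2 dB, L_bg = 55.3 dB
Formula: L_source = 10 * log10(10^(L_total/10) - 10^(L_bg/10))
Convert to linear:
  10^(81.2/10) = 131825673.8556
  10^(55.3/10) = 338844.1561
Difference: 131825673.8556 - 338844.1561 = 131486829.6995
L_source = 10 * log10(131486829.6995) = 81.19

81.19 dB


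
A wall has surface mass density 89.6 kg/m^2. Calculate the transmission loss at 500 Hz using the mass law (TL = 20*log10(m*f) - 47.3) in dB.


Given values:
  m = 89.6 kg/m^2, f = 500 Hz
Formula: TL = 20 * log10(m * f) - 47.3
Compute m * f = 89.6 * 500 = 44800.0
Compute log10(44800.0) = 4.651278
Compute 20 * 4.651278 = 93.0256
TL = 93.0256 - 47.3 = 45.73

45.73 dB


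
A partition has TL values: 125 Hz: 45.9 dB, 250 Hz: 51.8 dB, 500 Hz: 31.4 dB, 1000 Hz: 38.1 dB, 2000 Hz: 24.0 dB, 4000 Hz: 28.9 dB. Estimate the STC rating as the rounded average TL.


Given TL values at each frequency:
  125 Hz: 45.9 dB
  250 Hz: 51.8 dB
  500 Hz: 31.4 dB
  1000 Hz: 38.1 dB
  2000 Hz: 24.0 dB
  4000 Hz: 28.9 dB
Formula: STC ~ round(average of TL values)
Sum = 45.9 + 51.8 + 31.4 + 38.1 + 24.0 + 28.9 = 220.1
Average = 220.1 / 6 = 36.68
Rounded: 37

37


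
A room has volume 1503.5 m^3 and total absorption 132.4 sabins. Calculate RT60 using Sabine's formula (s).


Given values:
  V = 1503.5 m^3
  A = 132.4 sabins
Formula: RT60 = 0.161 * V / A
Numerator: 0.161 * 1503.5 = 242.0635
RT60 = 242.0635 / 132.4 = 1.828

1.828 s


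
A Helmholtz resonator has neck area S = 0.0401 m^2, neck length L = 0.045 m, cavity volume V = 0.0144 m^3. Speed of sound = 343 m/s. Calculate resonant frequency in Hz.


Given values:
  S = 0.0401 m^2, L = 0.045 m, V = 0.0144 m^3, c = 343 m/s
Formula: f = (c / (2*pi)) * sqrt(S / (V * L))
Compute V * L = 0.0144 * 0.045 = 0.000648
Compute S / (V * L) = 0.0401 / 0.000648 = 61.8827
Compute sqrt(61.8827) = 7.866556
Compute c / (2*pi) = 343 / 6.283185 = 54.590148
f = 54.590148 * 7.866556 = 429.44

429.44 Hz


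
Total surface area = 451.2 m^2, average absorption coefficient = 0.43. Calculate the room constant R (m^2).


Given values:
  S = 451.2 m^2, alpha = 0.43
Formula: R = S * alpha / (1 - alpha)
Numerator: 451.2 * 0.43 = 194.016
Denominator: 1 - 0.43 = 0.57
R = 194.016 / 0.57 = 340.38

340.38 m^2


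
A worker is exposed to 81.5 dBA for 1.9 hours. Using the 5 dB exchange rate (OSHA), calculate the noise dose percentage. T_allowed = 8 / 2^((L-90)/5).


Given values:
  L = 81.5 dBA, T = 1.9 hours
Formula: T_allowed = 8 / 2^((L - 90) / 5)
Compute exponent: (81.5 - 90) / 5 = -1.7
Compute 2^(-1.7) = 0.307786
T_allowed = 8 / 0.307786 = 25.992085 hours
Dose = (T / T_allowed) * 100
Dose = (1.9 / 25.992085) * 100 = 7.31

7.31 %


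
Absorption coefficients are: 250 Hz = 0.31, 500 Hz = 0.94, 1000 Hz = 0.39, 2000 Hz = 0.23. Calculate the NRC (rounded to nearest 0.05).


Given values:
  a_250 = 0.31, a_500 = 0.94
  a_1000 = 0.39, a_2000 = 0.23
Formula: NRC = (a250 + a500 + a1000 + a2000) / 4
Sum = 0.31 + 0.94 + 0.39 + 0.23 = 1.87
NRC = 1.87 / 4 = 0.4675
Rounded to nearest 0.05: 0.45

0.45


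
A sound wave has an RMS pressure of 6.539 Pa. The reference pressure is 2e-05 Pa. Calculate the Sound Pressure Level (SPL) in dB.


Given values:
  p = 6.539 Pa
  p_ref = 2e-05 Pa
Formula: SPL = 20 * log10(p / p_ref)
Compute ratio: p / p_ref = 6.539 / 2e-05 = 326950
Compute log10: log10(326950) = 5.514481
Multiply: SPL = 20 * 5.514481 = 110.29

110.29 dB


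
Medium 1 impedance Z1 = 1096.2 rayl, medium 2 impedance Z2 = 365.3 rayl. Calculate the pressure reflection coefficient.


Given values:
  Z1 = 1096.2 rayl, Z2 = 365.3 rayl
Formula: R = (Z2 - Z1) / (Z2 + Z1)
Numerator: Z2 - Z1 = 365.3 - 1096.2 = -730.9
Denominator: Z2 + Z1 = 365.3 + 1096.2 = 1461.5
R = -730.9 / 1461.5 = -0.5001

-0.5001


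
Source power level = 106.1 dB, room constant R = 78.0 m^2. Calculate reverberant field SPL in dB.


Given values:
  Lw = 106.1 dB, R = 78.0 m^2
Formula: SPL = Lw + 10 * log10(4 / R)
Compute 4 / R = 4 / 78.0 = 0.051282
Compute 10 * log10(0.051282) = -12.9004
SPL = 106.1 + (-12.9004) = 93.2

93.2 dB


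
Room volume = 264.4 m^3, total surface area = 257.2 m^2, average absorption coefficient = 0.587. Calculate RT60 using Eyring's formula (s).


Given values:
  V = 264.4 m^3, S = 257.2 m^2, alpha = 0.587
Formula: RT60 = 0.161 * V / (-S * ln(1 - alpha))
Compute ln(1 - 0.587) = ln(0.413) = -0.884308
Denominator: -257.2 * -0.884308 = 227.444
Numerator: 0.161 * 264.4 = 42.5684
RT60 = 42.5684 / 227.444 = 0.187

0.187 s


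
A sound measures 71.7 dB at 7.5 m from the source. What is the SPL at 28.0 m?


Given values:
  SPL1 = 71.7 dB, r1 = 7.5 m, r2 = 28.0 m
Formula: SPL2 = SPL1 - 20 * log10(r2 / r1)
Compute ratio: r2 / r1 = 28.0 / 7.5 = 3.7333
Compute log10: log10(3.7333) = 0.572093
Compute drop: 20 * 0.572093 = 11.4419
SPL2 = 71.7 - 11.4419 = 60.26

60.26 dB


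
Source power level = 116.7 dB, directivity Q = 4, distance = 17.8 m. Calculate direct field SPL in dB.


Given values:
  Lw = 116.7 dB, Q = 4, r = 17.8 m
Formula: SPL = Lw + 10 * log10(Q / (4 * pi * r^2))
Compute 4 * pi * r^2 = 4 * pi * 17.8^2 = 3981.5289
Compute Q / denom = 4 / 3981.5289 = 0.00100464
Compute 10 * log10(0.00100464) = -29.9799
SPL = 116.7 + (-29.9799) = 86.72

86.72 dB


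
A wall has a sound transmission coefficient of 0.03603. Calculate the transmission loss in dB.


Given values:
  tau = 0.03603
Formula: TL = 10 * log10(1 / tau)
Compute 1 / tau = 1 / 0.03603 = 27.7546
Compute log10(27.7546) = 1.443335
TL = 10 * 1.443335 = 14.43

14.43 dB


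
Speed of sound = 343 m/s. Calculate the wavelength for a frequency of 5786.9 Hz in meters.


Given values:
  c = 343 m/s, f = 5786.9 Hz
Formula: lambda = c / f
lambda = 343 / 5786.9
lambda = 0.0593

0.0593 m


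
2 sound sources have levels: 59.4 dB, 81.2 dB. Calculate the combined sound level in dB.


Formula: L_total = 10 * log10( sum(10^(Li/10)) )
  Source 1: 10^(59.4/10) = 870963.59
  Source 2: 10^(81.2/10) = 131825673.8556
Sum of linear values = 132696637.4456
L_total = 10 * log10(132696637.4456) = 81.23

81.23 dB


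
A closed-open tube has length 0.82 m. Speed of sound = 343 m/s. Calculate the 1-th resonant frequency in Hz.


Given values:
  Tube type: closed-open, L = 0.82 m, c = 343 m/s, n = 1
Formula: f_n = (2n - 1) * c / (4 * L)
Compute 2n - 1 = 2*1 - 1 = 1
Compute 4 * L = 4 * 0.82 = 3.28
f = 1 * 343 / 3.28
f = 104.57

104.57 Hz


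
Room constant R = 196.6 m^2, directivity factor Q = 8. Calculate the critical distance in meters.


Given values:
  R = 196.6 m^2, Q = 8
Formula: d_c = 0.141 * sqrt(Q * R)
Compute Q * R = 8 * 196.6 = 1572.8
Compute sqrt(1572.8) = 39.6585
d_c = 0.141 * 39.6585 = 5.592

5.592 m


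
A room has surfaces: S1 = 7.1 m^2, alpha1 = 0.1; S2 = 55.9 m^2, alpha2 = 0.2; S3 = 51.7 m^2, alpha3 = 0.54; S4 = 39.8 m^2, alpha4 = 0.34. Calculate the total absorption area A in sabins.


Given surfaces:
  Surface 1: 7.1 * 0.1 = 0.71
  Surface 2: 55.9 * 0.2 = 11.18
  Surface 3: 51.7 * 0.54 = 27.918
  Surface 4: 39.8 * 0.34 = 13.532
Formula: A = sum(Si * alpha_i)
A = 0.71 + 11.18 + 27.918 + 13.532
A = 53.34

53.34 sabins


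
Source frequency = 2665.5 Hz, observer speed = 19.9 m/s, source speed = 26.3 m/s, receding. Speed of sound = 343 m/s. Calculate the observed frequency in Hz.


Given values:
  f_s = 2665.5 Hz, v_o = 19.9 m/s, v_s = 26.3 m/s
  Direction: receding
Formula: f_o = f_s * (c - v_o) / (c + v_s)
Numerator: c - v_o = 343 - 19.9 = 323.1
Denominator: c + v_s = 343 + 26.3 = 369.3
f_o = 2665.5 * 323.1 / 369.3 = 2332.04

2332.04 Hz


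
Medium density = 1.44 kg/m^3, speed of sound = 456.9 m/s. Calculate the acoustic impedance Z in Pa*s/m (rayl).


Given values:
  rho = 1.44 kg/m^3
  c = 456.9 m/s
Formula: Z = rho * c
Z = 1.44 * 456.9
Z = 657.94

657.94 rayl


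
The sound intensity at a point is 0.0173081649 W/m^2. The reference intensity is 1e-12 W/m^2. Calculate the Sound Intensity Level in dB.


Given values:
  I = 0.0173081649 W/m^2
  I_ref = 1e-12 W/m^2
Formula: SIL = 10 * log10(I / I_ref)
Compute ratio: I / I_ref = 17308164900
Compute log10: log10(17308164900) = 10.238251
Multiply: SIL = 10 * 10.238251 = 102.38

102.38 dB


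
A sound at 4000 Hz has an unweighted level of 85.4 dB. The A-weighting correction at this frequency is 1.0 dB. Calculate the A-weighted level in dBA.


Given values:
  SPL = 85.4 dB
  A-weighting at 4000 Hz = 1.0 dB
Formula: L_A = SPL + A_weight
L_A = 85.4 + (1.0)
L_A = 86.4

86.4 dBA


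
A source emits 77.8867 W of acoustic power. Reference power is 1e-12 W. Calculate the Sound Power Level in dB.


Given values:
  W = 77.8867 W
  W_ref = 1e-12 W
Formula: SWL = 10 * log10(W / W_ref)
Compute ratio: W / W_ref = 77886700000000
Compute log10: log10(77886700000000) = 13.891463
Multiply: SWL = 10 * 13.891463 = 138.91

138.91 dB


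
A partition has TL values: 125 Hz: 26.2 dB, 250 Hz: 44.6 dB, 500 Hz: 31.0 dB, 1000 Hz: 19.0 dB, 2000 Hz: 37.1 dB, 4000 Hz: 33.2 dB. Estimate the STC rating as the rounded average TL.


Given TL values at each frequency:
  125 Hz: 26.2 dB
  250 Hz: 44.6 dB
  500 Hz: 31.0 dB
  1000 Hz: 19.0 dB
  2000 Hz: 37.1 dB
  4000 Hz: 33.2 dB
Formula: STC ~ round(average of TL values)
Sum = 26.2 + 44.6 + 31.0 + 19.0 + 37.1 + 33.2 = 191.1
Average = 191.1 / 6 = 31.85
Rounded: 32

32


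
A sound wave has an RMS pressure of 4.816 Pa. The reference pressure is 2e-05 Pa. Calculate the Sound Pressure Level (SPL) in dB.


Given values:
  p = 4.816 Pa
  p_ref = 2e-05 Pa
Formula: SPL = 20 * log10(p / p_ref)
Compute ratio: p / p_ref = 4.816 / 2e-05 = 240800
Compute log10: log10(240800) = 5.381656
Multiply: SPL = 20 * 5.381656 = 107.63

107.63 dB


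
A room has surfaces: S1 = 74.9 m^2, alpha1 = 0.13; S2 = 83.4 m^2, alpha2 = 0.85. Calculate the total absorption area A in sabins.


Given surfaces:
  Surface 1: 74.9 * 0.13 = 9.737
  Surface 2: 83.4 * 0.85 = 70.89
Formula: A = sum(Si * alpha_i)
A = 9.737 + 70.89
A = 80.63

80.63 sabins


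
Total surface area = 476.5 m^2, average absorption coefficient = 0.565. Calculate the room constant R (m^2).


Given values:
  S = 476.5 m^2, alpha = 0.565
Formula: R = S * alpha / (1 - alpha)
Numerator: 476.5 * 0.565 = 269.2225
Denominator: 1 - 0.565 = 0.435
R = 269.2225 / 0.435 = 618.9

618.9 m^2


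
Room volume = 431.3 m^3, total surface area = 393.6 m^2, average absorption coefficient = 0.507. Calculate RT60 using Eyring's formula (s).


Given values:
  V = 431.3 m^3, S = 393.6 m^2, alpha = 0.507
Formula: RT60 = 0.161 * V / (-S * ln(1 - alpha))
Compute ln(1 - 0.507) = ln(0.493) = -0.707246
Denominator: -393.6 * -0.707246 = 278.372
Numerator: 0.161 * 431.3 = 69.4393
RT60 = 69.4393 / 278.372 = 0.249

0.249 s


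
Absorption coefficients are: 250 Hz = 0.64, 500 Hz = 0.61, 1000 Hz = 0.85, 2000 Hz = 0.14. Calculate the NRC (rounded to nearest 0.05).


Given values:
  a_250 = 0.64, a_500 = 0.61
  a_1000 = 0.85, a_2000 = 0.14
Formula: NRC = (a250 + a500 + a1000 + a2000) / 4
Sum = 0.64 + 0.61 + 0.85 + 0.14 = 2.24
NRC = 2.24 / 4 = 0.56
Rounded to nearest 0.05: 0.55

0.55


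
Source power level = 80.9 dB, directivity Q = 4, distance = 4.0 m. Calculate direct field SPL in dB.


Given values:
  Lw = 80.9 dB, Q = 4, r = 4.0 m
Formula: SPL = Lw + 10 * log10(Q / (4 * pi * r^2))
Compute 4 * pi * r^2 = 4 * pi * 4.0^2 = 201.0619
Compute Q / denom = 4 / 201.0619 = 0.01989437
Compute 10 * log10(0.01989437) = -17.0127
SPL = 80.9 + (-17.0127) = 63.89

63.89 dB


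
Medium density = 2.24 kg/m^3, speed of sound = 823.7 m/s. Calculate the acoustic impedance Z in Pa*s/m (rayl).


Given values:
  rho = 2.24 kg/m^3
  c = 823.7 m/s
Formula: Z = rho * c
Z = 2.24 * 823.7
Z = 1845.09

1845.09 rayl


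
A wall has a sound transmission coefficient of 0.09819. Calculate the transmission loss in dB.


Given values:
  tau = 0.09819
Formula: TL = 10 * log10(1 / tau)
Compute 1 / tau = 1 / 0.09819 = 10.1843
Compute log10(10.1843) = 1.007931
TL = 10 * 1.007931 = 10.08

10.08 dB


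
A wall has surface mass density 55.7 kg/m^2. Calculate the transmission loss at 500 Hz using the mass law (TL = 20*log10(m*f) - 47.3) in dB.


Given values:
  m = 55.7 kg/m^2, f = 500 Hz
Formula: TL = 20 * log10(m * f) - 47.3
Compute m * f = 55.7 * 500 = 27850.0
Compute log10(27850.0) = 4.444825
Compute 20 * 4.444825 = 88.8965
TL = 88.8965 - 47.3 = 41.6

41.6 dB


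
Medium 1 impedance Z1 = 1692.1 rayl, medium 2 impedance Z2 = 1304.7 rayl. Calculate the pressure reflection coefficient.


Given values:
  Z1 = 1692.1 rayl, Z2 = 1304.7 rayl
Formula: R = (Z2 - Z1) / (Z2 + Z1)
Numerator: Z2 - Z1 = 1304.7 - 1692.1 = -387.4
Denominator: Z2 + Z1 = 1304.7 + 1692.1 = 2996.8
R = -387.4 / 2996.8 = -0.1293

-0.1293


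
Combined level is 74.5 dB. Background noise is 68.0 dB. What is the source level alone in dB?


Given values:
  L_total = 74.5 dB, L_bg = 68.0 dB
Formula: L_source = 10 * log10(10^(L_total/10) - 10^(L_bg/10))
Convert to linear:
  10^(74.5/10) = 28183829.3126
  10^(68.0/10) = 6309573.4448
Difference: 28183829.3126 - 6309573.4448 = 21874255.8678
L_source = 10 * log10(21874255.8678) = 73.4

73.4 dB


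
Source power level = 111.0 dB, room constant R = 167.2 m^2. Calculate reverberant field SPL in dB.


Given values:
  Lw = 111.0 dB, R = 167.2 m^2
Formula: SPL = Lw + 10 * log10(4 / R)
Compute 4 / R = 4 / 167.2 = 0.023923
Compute 10 * log10(0.023923) = -16.2118
SPL = 111.0 + (-16.2118) = 94.79

94.79 dB


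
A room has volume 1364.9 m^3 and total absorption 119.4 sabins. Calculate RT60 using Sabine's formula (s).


Given values:
  V = 1364.9 m^3
  A = 119.4 sabins
Formula: RT60 = 0.161 * V / A
Numerator: 0.161 * 1364.9 = 219.7489
RT60 = 219.7489 / 119.4 = 1.84

1.84 s


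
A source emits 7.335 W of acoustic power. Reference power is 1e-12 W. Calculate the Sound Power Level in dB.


Given values:
  W = 7.335 W
  W_ref = 1e-12 W
Formula: SWL = 10 * log10(W / W_ref)
Compute ratio: W / W_ref = 7335000000000
Compute log10: log10(7335000000000) = 12.8654
Multiply: SWL = 10 * 12.8654 = 128.65

128.65 dB


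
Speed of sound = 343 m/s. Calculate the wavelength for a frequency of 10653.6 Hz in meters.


Given values:
  c = 343 m/s, f = 10653.6 Hz
Formula: lambda = c / f
lambda = 343 / 10653.6
lambda = 0.0322

0.0322 m


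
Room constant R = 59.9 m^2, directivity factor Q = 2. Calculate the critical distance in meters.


Given values:
  R = 59.9 m^2, Q = 2
Formula: d_c = 0.141 * sqrt(Q * R)
Compute Q * R = 2 * 59.9 = 119.8
Compute sqrt(119.8) = 10.9453
d_c = 0.141 * 10.9453 = 1.543

1.543 m


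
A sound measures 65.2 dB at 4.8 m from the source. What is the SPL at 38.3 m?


Given values:
  SPL1 = 65.2 dB, r1 = 4.8 m, r2 = 38.3 m
Formula: SPL2 = SPL1 - 20 * log10(r2 / r1)
Compute ratio: r2 / r1 = 38.3 / 4.8 = 7.9792
Compute log10: log10(7.9792) = 0.901959
Compute drop: 20 * 0.901959 = 18.0392
SPL2 = 65.2 - 18.0392 = 47.16

47.16 dB


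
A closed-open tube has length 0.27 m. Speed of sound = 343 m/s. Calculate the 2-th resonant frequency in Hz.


Given values:
  Tube type: closed-open, L = 0.27 m, c = 343 m/s, n = 2
Formula: f_n = (2n - 1) * c / (4 * L)
Compute 2n - 1 = 2*2 - 1 = 3
Compute 4 * L = 4 * 0.27 = 1.08
f = 3 * 343 / 1.08
f = 952.78

952.78 Hz


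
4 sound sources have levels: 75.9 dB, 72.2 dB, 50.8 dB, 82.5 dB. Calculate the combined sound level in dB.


Formula: L_total = 10 * log10( sum(10^(Li/10)) )
  Source 1: 10^(75.9/10) = 38904514.4994
  Source 2: 10^(72.2/10) = 16595869.0744
  Source 3: 10^(50.8/10) = 120226.4435
  Source 4: 10^(82.5/10) = 177827941.0039
Sum of linear values = 233448551.0212
L_total = 10 * log10(233448551.0212) = 83.68

83.68 dB


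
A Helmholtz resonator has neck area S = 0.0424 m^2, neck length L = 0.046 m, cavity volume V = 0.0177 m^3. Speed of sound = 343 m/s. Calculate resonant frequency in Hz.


Given values:
  S = 0.0424 m^2, L = 0.046 m, V = 0.0177 m^3, c = 343 m/s
Formula: f = (c / (2*pi)) * sqrt(S / (V * L))
Compute V * L = 0.0177 * 0.046 = 0.0008142
Compute S / (V * L) = 0.0424 / 0.0008142 = 52.0757
Compute sqrt(52.0757) = 7.216349
Compute c / (2*pi) = 343 / 6.283185 = 54.590148
f = 54.590148 * 7.216349 = 393.94

393.94 Hz


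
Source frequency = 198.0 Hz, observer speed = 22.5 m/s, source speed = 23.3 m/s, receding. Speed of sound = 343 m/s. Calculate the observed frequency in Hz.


Given values:
  f_s = 198.0 Hz, v_o = 22.5 m/s, v_s = 23.3 m/s
  Direction: receding
Formula: f_o = f_s * (c - v_o) / (c + v_s)
Numerator: c - v_o = 343 - 22.5 = 320.5
Denominator: c + v_s = 343 + 23.3 = 366.3
f_o = 198.0 * 320.5 / 366.3 = 173.24

173.24 Hz


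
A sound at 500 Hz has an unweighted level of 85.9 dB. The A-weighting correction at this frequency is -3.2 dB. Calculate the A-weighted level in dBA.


Given values:
  SPL = 85.9 dB
  A-weighting at 500 Hz = -3.2 dB
Formula: L_A = SPL + A_weight
L_A = 85.9 + (-3.2)
L_A = 82.7

82.7 dBA


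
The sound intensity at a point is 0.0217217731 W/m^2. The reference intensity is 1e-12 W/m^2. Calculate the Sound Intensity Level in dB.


Given values:
  I = 0.0217217731 W/m^2
  I_ref = 1e-12 W/m^2
Formula: SIL = 10 * log10(I / I_ref)
Compute ratio: I / I_ref = 21721773100
Compute log10: log10(21721773100) = 10.336895
Multiply: SIL = 10 * 10.336895 = 103.37

103.37 dB


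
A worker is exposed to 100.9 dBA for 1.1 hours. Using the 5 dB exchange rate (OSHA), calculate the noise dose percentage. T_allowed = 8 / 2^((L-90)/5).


Given values:
  L = 100.9 dBA, T = 1.1 hours
Formula: T_allowed = 8 / 2^((L - 90) / 5)
Compute exponent: (100.9 - 90) / 5 = 2.18
Compute 2^(2.18) = 4.531536
T_allowed = 8 / 4.531536 = 1.765406 hours
Dose = (T / T_allowed) * 100
Dose = (1.1 / 1.765406) * 100 = 62.31

62.31 %


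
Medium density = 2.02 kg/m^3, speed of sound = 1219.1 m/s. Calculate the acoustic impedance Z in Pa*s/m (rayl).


Given values:
  rho = 2.02 kg/m^3
  c = 1219.1 m/s
Formula: Z = rho * c
Z = 2.02 * 1219.1
Z = 2462.58

2462.58 rayl


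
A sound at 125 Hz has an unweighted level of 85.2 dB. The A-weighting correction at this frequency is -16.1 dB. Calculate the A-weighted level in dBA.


Given values:
  SPL = 85.2 dB
  A-weighting at 125 Hz = -16.1 dB
Formula: L_A = SPL + A_weight
L_A = 85.2 + (-16.1)
L_A = 69.1

69.1 dBA


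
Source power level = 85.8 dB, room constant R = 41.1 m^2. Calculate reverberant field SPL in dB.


Given values:
  Lw = 85.8 dB, R = 41.1 m^2
Formula: SPL = Lw + 10 * log10(4 / R)
Compute 4 / R = 4 / 41.1 = 0.097324
Compute 10 * log10(0.097324) = -10.1178
SPL = 85.8 + (-10.1178) = 75.68

75.68 dB


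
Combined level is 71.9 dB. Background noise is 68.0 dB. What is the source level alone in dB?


Given values:
  L_total = 71.9 dB, L_bg = 68.0 dB
Formula: L_source = 10 * log10(10^(L_total/10) - 10^(L_bg/10))
Convert to linear:
  10^(71.9/10) = 15488166.1891
  10^(68.0/10) = 6309573.4448
Difference: 15488166.1891 - 6309573.4448 = 9178592.7443
L_source = 10 * log10(9178592.7443) = 69.63

69.63 dB


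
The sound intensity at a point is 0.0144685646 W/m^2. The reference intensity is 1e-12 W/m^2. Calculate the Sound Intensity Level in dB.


Given values:
  I = 0.0144685646 W/m^2
  I_ref = 1e-12 W/m^2
Formula: SIL = 10 * log10(I / I_ref)
Compute ratio: I / I_ref = 14468564600
Compute log10: log10(14468564600) = 10.160425
Multiply: SIL = 10 * 10.160425 = 101.6

101.6 dB


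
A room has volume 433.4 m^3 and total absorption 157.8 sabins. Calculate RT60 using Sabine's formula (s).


Given values:
  V = 433.4 m^3
  A = 157.8 sabins
Formula: RT60 = 0.161 * V / A
Numerator: 0.161 * 433.4 = 69.7774
RT60 = 69.7774 / 157.8 = 0.442

0.442 s


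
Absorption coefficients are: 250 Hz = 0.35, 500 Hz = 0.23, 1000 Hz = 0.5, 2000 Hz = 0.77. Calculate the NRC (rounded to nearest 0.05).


Given values:
  a_250 = 0.35, a_500 = 0.23
  a_1000 = 0.5, a_2000 = 0.77
Formula: NRC = (a250 + a500 + a1000 + a2000) / 4
Sum = 0.35 + 0.23 + 0.5 + 0.77 = 1.85
NRC = 1.85 / 4 = 0.4625
Rounded to nearest 0.05: 0.45

0.45


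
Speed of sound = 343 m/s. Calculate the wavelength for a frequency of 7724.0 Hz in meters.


Given values:
  c = 343 m/s, f = 7724.0 Hz
Formula: lambda = c / f
lambda = 343 / 7724.0
lambda = 0.0444

0.0444 m


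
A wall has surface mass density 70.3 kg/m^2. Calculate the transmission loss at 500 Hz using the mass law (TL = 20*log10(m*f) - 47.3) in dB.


Given values:
  m = 70.3 kg/m^2, f = 500 Hz
Formula: TL = 20 * log10(m * f) - 47.3
Compute m * f = 70.3 * 500 = 35150.0
Compute log10(35150.0) = 4.545925
Compute 20 * 4.545925 = 90.9185
TL = 90.9185 - 47.3 = 43.62

43.62 dB


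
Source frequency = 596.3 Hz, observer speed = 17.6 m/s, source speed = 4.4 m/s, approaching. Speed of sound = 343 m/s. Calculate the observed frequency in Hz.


Given values:
  f_s = 596.3 Hz, v_o = 17.6 m/s, v_s = 4.4 m/s
  Direction: approaching
Formula: f_o = f_s * (c + v_o) / (c - v_s)
Numerator: c + v_o = 343 + 17.6 = 360.6
Denominator: c - v_s = 343 - 4.4 = 338.6
f_o = 596.3 * 360.6 / 338.6 = 635.04

635.04 Hz


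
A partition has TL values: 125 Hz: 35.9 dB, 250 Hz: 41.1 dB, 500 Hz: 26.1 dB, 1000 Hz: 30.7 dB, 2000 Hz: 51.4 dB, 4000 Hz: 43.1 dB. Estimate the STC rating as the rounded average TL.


Given TL values at each frequency:
  125 Hz: 35.9 dB
  250 Hz: 41.1 dB
  500 Hz: 26.1 dB
  1000 Hz: 30.7 dB
  2000 Hz: 51.4 dB
  4000 Hz: 43.1 dB
Formula: STC ~ round(average of TL values)
Sum = 35.9 + 41.1 + 26.1 + 30.7 + 51.4 + 43.1 = 228.3
Average = 228.3 / 6 = 38.05
Rounded: 38

38


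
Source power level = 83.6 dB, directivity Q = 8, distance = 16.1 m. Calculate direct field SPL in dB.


Given values:
  Lw = 83.6 dB, Q = 8, r = 16.1 m
Formula: SPL = Lw + 10 * log10(Q / (4 * pi * r^2))
Compute 4 * pi * r^2 = 4 * pi * 16.1^2 = 3257.3289
Compute Q / denom = 8 / 3257.3289 = 0.002456
Compute 10 * log10(0.002456) = -26.0977
SPL = 83.6 + (-26.0977) = 57.5

57.5 dB


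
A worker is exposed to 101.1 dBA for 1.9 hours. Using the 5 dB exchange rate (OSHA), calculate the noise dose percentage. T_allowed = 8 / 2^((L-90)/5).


Given values:
  L = 101.1 dBA, T = 1.9 hours
Formula: T_allowed = 8 / 2^((L - 90) / 5)
Compute exponent: (101.1 - 90) / 5 = 2.22
Compute 2^(2.22) = 4.658934
T_allowed = 8 / 4.658934 = 1.717131 hours
Dose = (T / T_allowed) * 100
Dose = (1.9 / 1.717131) * 100 = 110.65

110.65 %


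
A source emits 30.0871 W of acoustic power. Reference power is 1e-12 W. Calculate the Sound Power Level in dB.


Given values:
  W = 30.0871 W
  W_ref = 1e-12 W
Formula: SWL = 10 * log10(W / W_ref)
Compute ratio: W / W_ref = 30087100000000
Compute log10: log10(30087100000000) = 13.47838
Multiply: SWL = 10 * 13.47838 = 134.78

134.78 dB


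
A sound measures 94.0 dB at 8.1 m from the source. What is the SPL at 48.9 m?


Given values:
  SPL1 = 94.0 dB, r1 = 8.1 m, r2 = 48.9 m
Formula: SPL2 = SPL1 - 20 * log10(r2 / r1)
Compute ratio: r2 / r1 = 48.9 / 8.1 = 6.037
Compute log10: log10(6.037) = 0.780821
Compute drop: 20 * 0.780821 = 15.6164
SPL2 = 94.0 - 15.6164 = 78.38

78.38 dB
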